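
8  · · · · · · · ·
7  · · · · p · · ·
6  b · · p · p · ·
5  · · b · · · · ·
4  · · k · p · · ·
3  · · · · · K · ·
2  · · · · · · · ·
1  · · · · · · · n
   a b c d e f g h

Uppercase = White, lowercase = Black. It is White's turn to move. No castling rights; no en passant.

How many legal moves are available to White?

White to move; king on f3.
In check: yes, from the black pawn on e4.
Legal moves: Kg4, Kf4, Kxe4, Kg2, Ke2.
Count: 5.

5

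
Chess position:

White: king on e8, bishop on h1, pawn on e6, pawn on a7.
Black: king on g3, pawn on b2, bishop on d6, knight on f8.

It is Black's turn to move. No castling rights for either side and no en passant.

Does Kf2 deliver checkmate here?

no

After Kf2: white king on e8; in check: no.
White is not in check, so this cannot be checkmate.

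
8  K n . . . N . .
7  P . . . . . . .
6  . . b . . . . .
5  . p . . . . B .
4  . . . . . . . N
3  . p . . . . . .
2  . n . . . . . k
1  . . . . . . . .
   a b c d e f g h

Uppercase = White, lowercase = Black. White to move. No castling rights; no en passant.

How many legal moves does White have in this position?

White to move; king on a8.
In check: yes, from the black bishop on c6.
Legal moves: Kxb8.
Count: 1.

1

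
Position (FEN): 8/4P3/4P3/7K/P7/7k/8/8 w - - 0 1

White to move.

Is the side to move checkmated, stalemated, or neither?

neither

White to move; white king on h5.
In check: no.
Legal moves for White: Kh6, Kg6, Kg5, e8=Q, e8=R, e8=B, e8=N, a5.
White has 8 legal moves and is not in check → neither.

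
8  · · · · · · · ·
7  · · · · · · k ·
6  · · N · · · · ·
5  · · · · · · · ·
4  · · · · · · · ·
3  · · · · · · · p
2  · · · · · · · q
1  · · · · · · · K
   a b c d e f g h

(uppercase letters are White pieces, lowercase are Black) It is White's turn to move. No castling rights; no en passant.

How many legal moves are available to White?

White to move; king on h1.
In check: yes, from the black queen on h2.
Legal moves: Kxh2.
Count: 1.

1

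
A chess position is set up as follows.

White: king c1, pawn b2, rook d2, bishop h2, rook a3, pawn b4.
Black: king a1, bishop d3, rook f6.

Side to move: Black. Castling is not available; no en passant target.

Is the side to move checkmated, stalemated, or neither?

Black to move; black king on a1.
In check: yes, from the white rook on a3.
King squares — b1: attacked by Kc1; a2: attacked by Ra3; b2: attacked by Kc1.
Legal moves for Black: none.
In check with no legal moves → checkmate.

checkmate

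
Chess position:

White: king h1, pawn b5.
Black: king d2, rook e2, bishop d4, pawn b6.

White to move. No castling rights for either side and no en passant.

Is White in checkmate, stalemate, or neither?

White to move; white king on h1.
In check: no.
King squares — g1: attacked by Bd4; g2: attacked by Re2; h2: attacked by Re2.
Legal moves for White: none.
Not in check and no legal moves → stalemate.

stalemate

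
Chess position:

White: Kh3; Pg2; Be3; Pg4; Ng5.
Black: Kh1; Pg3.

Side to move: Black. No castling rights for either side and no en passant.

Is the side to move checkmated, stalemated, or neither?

Black to move; black king on h1.
In check: no.
King squares — g1: attacked by Be3; g2: attacked by Kh3; h2: attacked by Kh3.
Legal moves for Black: none.
Not in check and no legal moves → stalemate.

stalemate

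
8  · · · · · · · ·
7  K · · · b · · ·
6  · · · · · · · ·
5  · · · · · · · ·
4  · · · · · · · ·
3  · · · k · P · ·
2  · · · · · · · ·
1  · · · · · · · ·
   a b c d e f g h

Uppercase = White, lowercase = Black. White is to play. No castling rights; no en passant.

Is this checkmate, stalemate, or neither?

White to move; white king on a7.
In check: no.
Legal moves for White: Kb8, Ka8, Kb7, Kb6, Ka6, f4.
White has 6 legal moves and is not in check → neither.

neither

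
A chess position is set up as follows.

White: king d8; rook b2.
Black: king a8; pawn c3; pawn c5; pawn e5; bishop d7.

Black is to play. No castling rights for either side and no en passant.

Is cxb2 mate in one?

no

After cxb2: white king on d8; in check: no.
White is not in check, so this cannot be checkmate.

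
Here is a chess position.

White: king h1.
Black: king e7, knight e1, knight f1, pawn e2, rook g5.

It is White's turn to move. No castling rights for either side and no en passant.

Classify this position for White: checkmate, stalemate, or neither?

stalemate

White to move; white king on h1.
In check: no.
King squares — g1: attacked by Rg5; g2: attacked by Ne1; h2: attacked by Nf1.
Legal moves for White: none.
Not in check and no legal moves → stalemate.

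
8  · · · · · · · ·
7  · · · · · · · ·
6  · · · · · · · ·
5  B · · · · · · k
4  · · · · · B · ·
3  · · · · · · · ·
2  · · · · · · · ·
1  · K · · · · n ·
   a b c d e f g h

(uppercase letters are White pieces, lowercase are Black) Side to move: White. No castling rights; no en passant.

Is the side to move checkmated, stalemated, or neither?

neither

White to move; white king on b1.
In check: no.
Legal moves for White include: Bd8, Bac7, Bb6, Bb4, Bc3, Bad2, Be1, Bb8, Bfc7, Bh6, Bd6, Bg5, Be5, Bg3, Be3, Bh2, Bfd2, Bc1, ... (list truncated; more exist).
White has legal moves and is not in check → neither.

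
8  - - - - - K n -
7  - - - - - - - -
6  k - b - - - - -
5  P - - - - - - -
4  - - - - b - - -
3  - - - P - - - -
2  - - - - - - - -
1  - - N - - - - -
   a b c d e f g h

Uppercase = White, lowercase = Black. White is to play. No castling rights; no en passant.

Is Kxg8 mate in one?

no

After Kxg8: black king on a6; in check: no.
Black is not in check, so this cannot be checkmate.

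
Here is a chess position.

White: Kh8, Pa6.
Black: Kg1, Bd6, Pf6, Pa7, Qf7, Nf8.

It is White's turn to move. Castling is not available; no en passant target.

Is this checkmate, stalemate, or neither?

White to move; white king on h8.
In check: no.
King squares — g7: attacked by Qf7; h7: attacked by Qf7; g8: attacked by Qf7.
Legal moves for White: none.
Not in check and no legal moves → stalemate.

stalemate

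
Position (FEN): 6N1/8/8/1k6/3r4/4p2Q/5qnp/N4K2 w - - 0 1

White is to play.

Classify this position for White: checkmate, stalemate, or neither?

checkmate

White to move; white king on f1.
In check: yes, from the black queen on f2.
King squares — e1: attacked by Qf2; g1: attacked by Qf2; e2: attacked by Qf2; f2: attacked by Pe3; g2: attacked by Qf2.
Legal moves for White: none.
In check with no legal moves → checkmate.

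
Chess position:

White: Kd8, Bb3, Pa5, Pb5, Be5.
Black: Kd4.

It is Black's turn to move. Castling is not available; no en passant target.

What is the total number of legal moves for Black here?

Black to move; king on d4.
In check: yes, from the white bishop on e5.
Legal moves: Kxe5, Kc5, Ke4, Ke3, Kd3.
Count: 5.

5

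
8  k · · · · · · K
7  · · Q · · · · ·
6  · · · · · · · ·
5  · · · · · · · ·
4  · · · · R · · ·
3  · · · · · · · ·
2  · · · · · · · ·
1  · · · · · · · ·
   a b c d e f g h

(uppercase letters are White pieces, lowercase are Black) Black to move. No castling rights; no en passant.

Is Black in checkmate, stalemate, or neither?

Black to move; black king on a8.
In check: no.
King squares — a7: attacked by Qc7; b7: attacked by Qc7; b8: attacked by Qc7.
Legal moves for Black: none.
Not in check and no legal moves → stalemate.

stalemate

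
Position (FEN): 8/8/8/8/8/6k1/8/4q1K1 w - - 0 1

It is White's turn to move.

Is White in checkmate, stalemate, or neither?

White to move; white king on g1.
In check: yes, from the black queen on e1.
King squares — f1: attacked by Qe1; h1: attacked by Qe1; f2: attacked by Qe1; g2: attacked by Kg3; h2: attacked by Kg3.
Legal moves for White: none.
In check with no legal moves → checkmate.

checkmate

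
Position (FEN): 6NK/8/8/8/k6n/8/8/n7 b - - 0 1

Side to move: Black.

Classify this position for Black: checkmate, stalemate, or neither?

neither

Black to move; black king on a4.
In check: no.
Legal moves for Black: Ng6+, Nf5, Nf3, Ng2, Kb5, Ka5, Kb4, Kb3, Ka3, Nb3, Nc2.
Black has 11 legal moves and is not in check → neither.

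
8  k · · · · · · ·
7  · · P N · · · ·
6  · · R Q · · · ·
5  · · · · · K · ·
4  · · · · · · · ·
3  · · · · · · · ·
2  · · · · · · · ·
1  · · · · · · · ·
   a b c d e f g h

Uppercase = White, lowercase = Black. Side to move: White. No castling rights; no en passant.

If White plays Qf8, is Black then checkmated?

After Qf8: black king on a8; in check: yes, from the white queen on f8.
Black has 2 legal replies: Kb7, Ka7.
In check but a legal move exists → not checkmate.

no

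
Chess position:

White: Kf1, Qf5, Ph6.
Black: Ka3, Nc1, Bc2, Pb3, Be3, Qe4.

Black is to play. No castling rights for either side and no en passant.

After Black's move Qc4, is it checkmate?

no

After Qc4: white king on f1; in check: yes, from the black queen on c4.
White has 3 legal replies: Kg2, Ke1, Qd3.
In check but a legal move exists → not checkmate.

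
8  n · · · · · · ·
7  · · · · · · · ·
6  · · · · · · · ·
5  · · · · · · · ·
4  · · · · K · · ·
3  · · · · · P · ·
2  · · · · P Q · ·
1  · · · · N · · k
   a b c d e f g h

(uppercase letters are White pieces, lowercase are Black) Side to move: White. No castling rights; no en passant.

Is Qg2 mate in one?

yes

After Qg2: black king on h1; in check: yes, from the white queen on g2.
King squares — g1: attacked by Qg2; g2: attacked by Ne1; h2: attacked by Qg2.
Black has no legal moves → checkmate.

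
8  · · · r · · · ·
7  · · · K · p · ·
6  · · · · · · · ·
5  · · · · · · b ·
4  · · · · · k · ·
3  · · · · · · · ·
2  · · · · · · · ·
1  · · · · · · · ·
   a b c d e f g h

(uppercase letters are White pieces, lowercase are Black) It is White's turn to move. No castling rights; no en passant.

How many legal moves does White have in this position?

White to move; king on d7.
In check: yes, from the black rook on d8.
Legal moves: Kc7, Kc6.
Count: 2.

2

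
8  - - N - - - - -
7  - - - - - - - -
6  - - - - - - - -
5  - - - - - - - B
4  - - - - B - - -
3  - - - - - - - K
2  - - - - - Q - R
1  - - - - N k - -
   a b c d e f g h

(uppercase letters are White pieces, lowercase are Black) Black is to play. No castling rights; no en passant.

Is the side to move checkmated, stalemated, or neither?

Black to move; black king on f1.
In check: yes, from the white queen on f2.
King squares — e1: attacked by Qf2; g1: attacked by Qf2; e2: attacked by Qf2; f2: attacked by Rh2; g2: attacked by Ne1.
Legal moves for Black: none.
In check with no legal moves → checkmate.

checkmate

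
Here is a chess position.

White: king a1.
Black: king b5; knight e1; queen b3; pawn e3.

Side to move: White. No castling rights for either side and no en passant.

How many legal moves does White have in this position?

White to move; king on a1.
In check: no.
Legal moves: none.
Count: 0.

0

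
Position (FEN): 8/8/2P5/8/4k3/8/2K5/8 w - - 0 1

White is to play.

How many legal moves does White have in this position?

White to move; king on c2.
In check: no.
Legal moves: Kc3, Kb3, Kd2, Kb2, Kd1, Kc1, Kb1, c7.
Count: 8.

8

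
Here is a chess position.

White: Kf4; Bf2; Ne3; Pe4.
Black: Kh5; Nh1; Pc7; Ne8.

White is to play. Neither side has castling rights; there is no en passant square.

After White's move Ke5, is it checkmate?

no

After Ke5: black king on h5; in check: no.
Black is not in check, so this cannot be checkmate.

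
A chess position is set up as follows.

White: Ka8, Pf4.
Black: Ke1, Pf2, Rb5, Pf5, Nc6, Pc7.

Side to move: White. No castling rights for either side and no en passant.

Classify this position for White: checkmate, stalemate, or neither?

stalemate

White to move; white king on a8.
In check: no.
King squares — a7: attacked by Nc6; b7: attacked by Rb5; b8: attacked by Rb5.
Legal moves for White: none.
Not in check and no legal moves → stalemate.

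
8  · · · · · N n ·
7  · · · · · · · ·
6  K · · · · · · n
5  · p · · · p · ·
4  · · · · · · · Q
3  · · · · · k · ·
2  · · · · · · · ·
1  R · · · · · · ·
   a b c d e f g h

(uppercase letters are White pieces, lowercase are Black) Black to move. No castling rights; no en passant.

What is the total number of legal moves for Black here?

Black to move; king on f3.
In check: no.
Legal moves: Ne7, Nf6, Nf7, Ng4, Ke3, Kg2, Ke2, f4, b4.
Count: 9.

9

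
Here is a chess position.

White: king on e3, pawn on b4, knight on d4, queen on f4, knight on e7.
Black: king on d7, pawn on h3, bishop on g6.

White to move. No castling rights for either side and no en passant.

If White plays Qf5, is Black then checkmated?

no

After Qf5: black king on d7; in check: yes, from the white queen on f5.
Black has 6 legal replies: Ke8, Kd8, Kxe7, Kc7, Kd6, Bxf5.
In check but a legal move exists → not checkmate.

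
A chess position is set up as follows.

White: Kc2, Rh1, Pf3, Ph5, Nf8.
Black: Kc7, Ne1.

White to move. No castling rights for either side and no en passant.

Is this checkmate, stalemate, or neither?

White to move; white king on c2.
In check: yes, from the black knight on e1.
Legal moves for White: Kc3, Kb3, Kd2, Kb2, Kd1, Kc1, Kb1, Rxe1.
White is in check but has 8 legal moves → neither.

neither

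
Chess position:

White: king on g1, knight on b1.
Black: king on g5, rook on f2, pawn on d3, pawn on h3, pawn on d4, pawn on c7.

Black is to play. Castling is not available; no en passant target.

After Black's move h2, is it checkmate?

no

After h2: white king on g1; in check: yes, from the black pawn on h2.
White has 2 legal replies: Kxf2, Kh1.
In check but a legal move exists → not checkmate.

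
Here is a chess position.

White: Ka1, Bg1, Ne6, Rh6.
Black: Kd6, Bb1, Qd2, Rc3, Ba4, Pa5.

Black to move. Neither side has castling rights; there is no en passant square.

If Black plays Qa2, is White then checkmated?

yes

After Qa2: white king on a1; in check: yes, from the black queen on a2.
King squares — b1: attacked by Qa2; a2: attacked by Bb1; b2: attacked by Qa2.
White has no legal moves → checkmate.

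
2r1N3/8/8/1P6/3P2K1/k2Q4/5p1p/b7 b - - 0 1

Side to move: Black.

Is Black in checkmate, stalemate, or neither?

neither

Black to move; black king on a3.
In check: yes, from the white queen on d3.
King squares — a2: available; b2: available; b3: attacked by Qd3; a4: available; b4: available.
Legal moves for Black: Kb4, Ka4, Kb2, Ka2, Rc3, Bc3.
Black is in check but has 6 legal moves → neither.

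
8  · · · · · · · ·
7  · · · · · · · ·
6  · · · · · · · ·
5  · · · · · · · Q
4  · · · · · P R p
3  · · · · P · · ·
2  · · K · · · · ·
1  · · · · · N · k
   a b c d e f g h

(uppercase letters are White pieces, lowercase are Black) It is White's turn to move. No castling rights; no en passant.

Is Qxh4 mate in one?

After Qxh4: black king on h1; in check: yes, from the white queen on h4.
King squares — g1: attacked by Rg4; g2: attacked by Rg4; h2: attacked by Nf1.
Black has no legal moves → checkmate.

yes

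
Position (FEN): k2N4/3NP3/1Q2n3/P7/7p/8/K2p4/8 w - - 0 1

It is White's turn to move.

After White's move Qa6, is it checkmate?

After Qa6: black king on a8; in check: yes, from the white queen on a6.
King squares — a7: attacked by Qa6; b7: attacked by Qa6; b8: attacked by Nd7.
Black has no legal moves → checkmate.

yes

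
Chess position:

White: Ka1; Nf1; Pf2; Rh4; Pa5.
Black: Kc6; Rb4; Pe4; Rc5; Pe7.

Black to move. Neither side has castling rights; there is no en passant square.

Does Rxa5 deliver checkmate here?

yes

After Rxa5: white king on a1; in check: yes, from the black rook on a5.
King squares — b1: attacked by Rb4; a2: attacked by Ra5; b2: attacked by Rb4.
White has no legal moves → checkmate.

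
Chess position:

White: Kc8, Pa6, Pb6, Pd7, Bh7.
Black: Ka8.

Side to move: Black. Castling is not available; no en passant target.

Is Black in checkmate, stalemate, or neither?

stalemate

Black to move; black king on a8.
In check: no.
King squares — a7: attacked by Pb6; b7: attacked by Pa6; b8: attacked by Kc8.
Legal moves for Black: none.
Not in check and no legal moves → stalemate.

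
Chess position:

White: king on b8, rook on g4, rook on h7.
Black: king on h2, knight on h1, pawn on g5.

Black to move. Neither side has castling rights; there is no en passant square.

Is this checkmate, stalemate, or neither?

Black to move; black king on h2.
In check: yes, from the white rook on h7.
King squares — g1: attacked by Rg4; h1: own knight; g2: attacked by Rg4; g3: attacked by Rg4; h3: attacked by Rh7.
Legal moves for Black: none.
In check with no legal moves → checkmate.

checkmate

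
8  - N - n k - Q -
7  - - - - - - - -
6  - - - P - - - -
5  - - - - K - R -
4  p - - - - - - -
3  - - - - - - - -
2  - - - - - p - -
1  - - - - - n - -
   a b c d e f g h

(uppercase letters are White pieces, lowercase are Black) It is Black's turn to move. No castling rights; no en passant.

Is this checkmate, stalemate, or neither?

Black to move; black king on e8.
In check: yes, from the white queen on g8.
King squares — d7: attacked by Nb8; e7: attacked by Pd6; f7: attacked by Qg8; d8: own knight; f8: attacked by Qg8.
Legal moves for Black: none.
In check with no legal moves → checkmate.

checkmate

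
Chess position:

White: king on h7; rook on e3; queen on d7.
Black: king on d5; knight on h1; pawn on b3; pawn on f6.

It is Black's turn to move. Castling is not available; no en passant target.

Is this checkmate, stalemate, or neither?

neither

Black to move; black king on d5.
In check: yes, from the white queen on d7.
King squares — c4: available; d4: attacked by Qd7; e4: attacked by Re3; c5: available; e5: attacked by Re3; c6: attacked by Qd7; d6: attacked by Qd7; e6: attacked by Re3.
Legal moves for Black: Kc5, Kc4.
Black is in check but has 2 legal moves → neither.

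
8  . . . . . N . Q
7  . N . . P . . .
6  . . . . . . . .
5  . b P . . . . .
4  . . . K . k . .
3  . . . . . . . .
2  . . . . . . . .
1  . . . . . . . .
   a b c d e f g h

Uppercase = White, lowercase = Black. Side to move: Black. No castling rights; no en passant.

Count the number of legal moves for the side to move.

14

Black to move; king on f4.
In check: no.
Legal moves: Be8, Bd7, Bc6, Ba6, Bc4, Ba4, Bd3, Be2, Bf1, Kg5, Kf5, Kg4, Kg3, Kf3.
Count: 14.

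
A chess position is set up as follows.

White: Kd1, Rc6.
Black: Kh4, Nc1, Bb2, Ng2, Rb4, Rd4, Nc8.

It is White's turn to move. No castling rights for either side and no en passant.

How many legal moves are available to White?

1

White to move; king on d1.
In check: yes, from the black rook on d4.
Legal moves: Kc2.
Count: 1.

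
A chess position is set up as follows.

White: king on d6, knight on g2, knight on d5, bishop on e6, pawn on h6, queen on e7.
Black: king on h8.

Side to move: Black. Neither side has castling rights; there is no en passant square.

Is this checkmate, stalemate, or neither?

Black to move; black king on h8.
In check: no.
King squares — g7: attacked by Ph6; h7: attacked by Qe7; g8: attacked by Be6.
Legal moves for Black: none.
Not in check and no legal moves → stalemate.

stalemate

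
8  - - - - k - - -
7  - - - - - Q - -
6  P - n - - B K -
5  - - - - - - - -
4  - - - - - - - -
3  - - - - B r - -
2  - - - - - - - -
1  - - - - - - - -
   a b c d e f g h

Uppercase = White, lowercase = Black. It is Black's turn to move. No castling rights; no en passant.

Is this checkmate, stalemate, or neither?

Black to move; black king on e8.
In check: yes, from the white queen on f7.
King squares — d7: attacked by Qf7; e7: attacked by Bf6; f7: attacked by Kg6; d8: attacked by Bf6; f8: attacked by Qf7.
Legal moves for Black: none.
In check with no legal moves → checkmate.

checkmate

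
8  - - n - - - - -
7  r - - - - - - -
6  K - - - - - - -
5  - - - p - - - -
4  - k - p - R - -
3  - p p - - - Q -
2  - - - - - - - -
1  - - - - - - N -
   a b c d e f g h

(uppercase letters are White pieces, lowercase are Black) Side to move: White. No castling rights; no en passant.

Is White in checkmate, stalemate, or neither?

checkmate

White to move; white king on a6.
In check: yes, from the black rook on a7.
King squares — a5: attacked by Kb4; b5: attacked by Kb4; b6: attacked by Nc8; a7: attacked by Nc8; b7: attacked by Ra7.
Legal moves for White: none.
In check with no legal moves → checkmate.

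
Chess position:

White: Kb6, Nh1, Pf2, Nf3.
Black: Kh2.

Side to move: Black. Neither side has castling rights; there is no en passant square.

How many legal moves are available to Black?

3

Black to move; king on h2.
In check: yes, from the white knight on f3.
Legal moves: Kh3, Kg2, Kxh1.
Count: 3.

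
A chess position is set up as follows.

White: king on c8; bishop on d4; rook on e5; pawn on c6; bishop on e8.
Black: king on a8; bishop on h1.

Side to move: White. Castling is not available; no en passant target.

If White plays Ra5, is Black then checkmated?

yes

After Ra5: black king on a8; in check: yes, from the white rook on a5.
King squares — a7: attacked by Bd4; b7: attacked by Pc6; b8: attacked by Kc8.
Black has no legal moves → checkmate.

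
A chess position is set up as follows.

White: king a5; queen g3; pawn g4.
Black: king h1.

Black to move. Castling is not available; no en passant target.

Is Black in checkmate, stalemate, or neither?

Black to move; black king on h1.
In check: no.
King squares — g1: attacked by Qg3; g2: attacked by Qg3; h2: attacked by Qg3.
Legal moves for Black: none.
Not in check and no legal moves → stalemate.

stalemate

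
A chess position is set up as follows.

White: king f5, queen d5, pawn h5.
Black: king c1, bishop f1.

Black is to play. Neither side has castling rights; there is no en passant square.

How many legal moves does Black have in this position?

Black to move; king on c1.
In check: no.
Legal moves: Ba6, Bb5, Bc4, Bh3+, Bd3+, Bg2, Be2, Kc2, Kb2, Kb1.
Count: 10.

10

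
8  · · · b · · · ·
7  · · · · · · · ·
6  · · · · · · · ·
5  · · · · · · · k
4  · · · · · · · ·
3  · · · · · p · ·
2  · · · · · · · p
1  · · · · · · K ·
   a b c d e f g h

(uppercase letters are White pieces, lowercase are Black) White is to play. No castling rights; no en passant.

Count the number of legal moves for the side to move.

White to move; king on g1.
In check: yes, from the black pawn on h2.
Legal moves: Kxh2, Kf2, Kh1, Kf1.
Count: 4.

4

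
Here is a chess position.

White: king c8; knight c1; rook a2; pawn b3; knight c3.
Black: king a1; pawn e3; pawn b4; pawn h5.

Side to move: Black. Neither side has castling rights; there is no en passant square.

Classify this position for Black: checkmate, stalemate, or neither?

Black to move; black king on a1.
In check: yes, from the white rook on a2.
King squares — b1: attacked by Nc3; a2: attacked by Nc1; b2: attacked by Ra2.
Legal moves for Black: none.
In check with no legal moves → checkmate.

checkmate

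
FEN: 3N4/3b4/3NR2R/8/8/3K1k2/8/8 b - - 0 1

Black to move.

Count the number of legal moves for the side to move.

Black to move; king on f3.
In check: no.
Legal moves: Be8, Bc8, Bxe6, Bc6, Bb5+, Ba4, Kg4, Kf4, Kg3, Kg2, Kf2.
Count: 11.

11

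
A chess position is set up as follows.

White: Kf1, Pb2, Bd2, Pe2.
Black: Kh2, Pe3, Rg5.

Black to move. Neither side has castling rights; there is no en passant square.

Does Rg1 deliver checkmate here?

yes

After Rg1: white king on f1; in check: yes, from the black rook on g1.
King squares — e1: attacked by Rg1; g1: attacked by Kh2; e2: own pawn; f2: attacked by Pe3; g2: attacked by Rg1.
White has no legal moves → checkmate.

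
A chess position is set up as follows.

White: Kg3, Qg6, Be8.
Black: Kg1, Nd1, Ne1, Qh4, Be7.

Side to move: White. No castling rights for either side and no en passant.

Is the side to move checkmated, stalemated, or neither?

White to move; white king on g3.
In check: yes, from the black queen on h4.
King squares — f2: attacked by Nd1; g2: attacked by Ne1; h2: attacked by Kg1; f3: attacked by Ne1; h3: attacked by Qh4; f4: attacked by Qh4; g4: attacked by Qh4; h4: attacked by Be7.
Legal moves for White: none.
In check with no legal moves → checkmate.

checkmate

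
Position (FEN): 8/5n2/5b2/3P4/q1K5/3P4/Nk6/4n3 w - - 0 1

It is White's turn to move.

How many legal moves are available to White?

White to move; king on c4.
In check: yes, from the black queen on a4.
Legal moves: Kc5, Nb4.
Count: 2.

2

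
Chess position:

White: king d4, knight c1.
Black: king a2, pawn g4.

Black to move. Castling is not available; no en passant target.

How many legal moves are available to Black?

4

Black to move; king on a2.
In check: yes, from the white knight on c1.
Legal moves: Ka3, Kb2, Kb1, Ka1.
Count: 4.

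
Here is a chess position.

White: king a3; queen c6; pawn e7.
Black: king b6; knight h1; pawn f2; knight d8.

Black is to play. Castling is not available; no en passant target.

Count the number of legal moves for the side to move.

Black to move; king on b6.
In check: yes, from the white queen on c6.
Legal moves: Ka7, Kxc6, Ka5, Nxc6.
Count: 4.

4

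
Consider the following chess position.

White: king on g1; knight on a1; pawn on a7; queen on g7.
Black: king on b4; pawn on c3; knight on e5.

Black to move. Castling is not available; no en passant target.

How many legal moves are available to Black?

15

Black to move; king on b4.
In check: no.
Legal moves: Nf7, Nd7, Ng6, Nc6, Ng4, Nc4, Nf3+, Nd3, Kc5, Kb5, Ka5, Kc4, Ka4, Ka3, c2.
Count: 15.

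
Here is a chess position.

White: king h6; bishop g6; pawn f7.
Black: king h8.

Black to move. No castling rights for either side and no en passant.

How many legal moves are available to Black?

Black to move; king on h8.
In check: no.
Legal moves: none.
Count: 0.

0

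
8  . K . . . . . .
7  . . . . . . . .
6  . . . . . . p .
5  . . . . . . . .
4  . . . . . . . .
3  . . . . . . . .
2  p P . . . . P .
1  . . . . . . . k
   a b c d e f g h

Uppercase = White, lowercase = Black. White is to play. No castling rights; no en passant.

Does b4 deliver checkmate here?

After b4: black king on h1; in check: no.
Black is not in check, so this cannot be checkmate.

no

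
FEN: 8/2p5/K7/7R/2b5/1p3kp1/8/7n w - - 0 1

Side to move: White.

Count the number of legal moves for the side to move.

White to move; king on a6.
In check: yes, from the black bishop on c4.
Legal moves: Kb7, Ka7, Ka5, Rb5.
Count: 4.

4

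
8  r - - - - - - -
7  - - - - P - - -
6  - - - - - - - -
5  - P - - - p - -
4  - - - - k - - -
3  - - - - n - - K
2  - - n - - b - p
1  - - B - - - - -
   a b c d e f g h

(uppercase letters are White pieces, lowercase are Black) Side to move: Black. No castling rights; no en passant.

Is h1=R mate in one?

After h1=R: white king on h3; in check: yes, from the black rook on h1.
King squares — g2: attacked by Ne3; h2: attacked by Rh1; g3: attacked by Bf2; g4: attacked by Ne3; h4: attacked by Rh1.
White has no legal moves → checkmate.

yes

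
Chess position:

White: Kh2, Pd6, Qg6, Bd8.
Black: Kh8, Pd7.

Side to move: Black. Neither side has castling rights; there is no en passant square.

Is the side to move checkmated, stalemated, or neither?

Black to move; black king on h8.
In check: no.
King squares — g7: attacked by Qg6; h7: attacked by Qg6; g8: attacked by Qg6.
Legal moves for Black: none.
Not in check and no legal moves → stalemate.

stalemate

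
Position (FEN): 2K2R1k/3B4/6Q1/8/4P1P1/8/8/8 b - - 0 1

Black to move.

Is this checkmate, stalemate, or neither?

checkmate

Black to move; black king on h8.
In check: yes, from the white rook on f8.
King squares — g7: attacked by Qg6; h7: attacked by Qg6; g8: attacked by Qg6.
Legal moves for Black: none.
In check with no legal moves → checkmate.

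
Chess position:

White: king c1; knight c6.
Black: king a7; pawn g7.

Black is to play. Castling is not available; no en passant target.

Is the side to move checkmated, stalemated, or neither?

Black to move; black king on a7.
In check: yes, from the white knight on c6.
Legal moves for Black: Ka8, Kb7, Kb6, Ka6.
Black is in check but has 4 legal moves → neither.

neither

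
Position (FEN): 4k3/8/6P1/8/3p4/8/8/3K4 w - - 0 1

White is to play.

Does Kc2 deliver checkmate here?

no

After Kc2: black king on e8; in check: no.
Black is not in check, so this cannot be checkmate.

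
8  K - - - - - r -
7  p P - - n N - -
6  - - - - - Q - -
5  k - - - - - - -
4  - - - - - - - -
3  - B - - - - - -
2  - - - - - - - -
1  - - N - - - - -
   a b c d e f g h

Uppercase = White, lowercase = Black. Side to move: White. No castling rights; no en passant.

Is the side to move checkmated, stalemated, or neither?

White to move; white king on a8.
In check: yes, from the black rook on g8.
King squares — a7: available; b7: own pawn; b8: attacked by Rg8.
Legal moves for White: Kxa7, Nd8, b8=Q, b8=R, b8=B, b8=N.
White is in check but has 6 legal moves → neither.

neither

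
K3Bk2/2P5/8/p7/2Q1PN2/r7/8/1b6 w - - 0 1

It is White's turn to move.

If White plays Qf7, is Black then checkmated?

After Qf7: black king on f8; in check: yes, from the white queen on f7.
King squares — e7: attacked by Qf7; f7: attacked by Be8; g7: attacked by Qf7; e8: attacked by Qf7; g8: attacked by Qf7.
Black has no legal moves → checkmate.

yes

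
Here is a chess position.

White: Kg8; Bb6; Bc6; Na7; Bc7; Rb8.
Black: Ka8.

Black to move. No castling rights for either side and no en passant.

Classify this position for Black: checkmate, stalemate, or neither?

checkmate

Black to move; black king on a8.
In check: yes, from the white bishop on c6 and the white rook on b8.
King squares — a7: attacked by Bb6; b7: attacked by Bc6; b8: attacked by Bc7.
Legal moves for Black: none.
In check with no legal moves → checkmate.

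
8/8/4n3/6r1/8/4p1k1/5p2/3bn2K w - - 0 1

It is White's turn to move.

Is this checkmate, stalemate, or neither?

White to move; white king on h1.
In check: no.
King squares — g1: attacked by Pf2; g2: attacked by Ne1; h2: attacked by Kg3.
Legal moves for White: none.
Not in check and no legal moves → stalemate.

stalemate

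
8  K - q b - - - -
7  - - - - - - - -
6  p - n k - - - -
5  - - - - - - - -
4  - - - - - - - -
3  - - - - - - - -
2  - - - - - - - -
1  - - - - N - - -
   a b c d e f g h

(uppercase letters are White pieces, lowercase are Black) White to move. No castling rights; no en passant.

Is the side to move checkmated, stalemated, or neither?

White to move; white king on a8.
In check: yes, from the black queen on c8.
King squares — a7: attacked by Nc6; b7: attacked by Qc8; b8: attacked by Nc6.
Legal moves for White: none.
In check with no legal moves → checkmate.

checkmate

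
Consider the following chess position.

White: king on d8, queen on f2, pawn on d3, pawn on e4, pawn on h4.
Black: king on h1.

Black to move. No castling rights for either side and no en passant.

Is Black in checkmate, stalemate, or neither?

stalemate

Black to move; black king on h1.
In check: no.
King squares — g1: attacked by Qf2; g2: attacked by Qf2; h2: attacked by Qf2.
Legal moves for Black: none.
Not in check and no legal moves → stalemate.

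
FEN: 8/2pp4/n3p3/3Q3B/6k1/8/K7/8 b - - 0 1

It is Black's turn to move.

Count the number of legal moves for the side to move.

4

Black to move; king on g4.
In check: yes, from the white bishop on h5.
Legal moves: Kh4, Kf4, Kh3, Kg3.
Count: 4.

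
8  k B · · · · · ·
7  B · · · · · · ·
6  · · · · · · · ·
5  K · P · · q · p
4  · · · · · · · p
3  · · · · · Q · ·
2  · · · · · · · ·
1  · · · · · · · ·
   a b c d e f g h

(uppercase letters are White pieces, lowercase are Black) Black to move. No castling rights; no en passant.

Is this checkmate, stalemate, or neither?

neither

Black to move; black king on a8.
In check: yes, from the white queen on f3.
King squares — a7: attacked by Bb8; b7: attacked by Qf3; b8: attacked by Ba7.
Legal moves for Black: Qd5, Qe4, Qxf3.
Black is in check but has 3 legal moves → neither.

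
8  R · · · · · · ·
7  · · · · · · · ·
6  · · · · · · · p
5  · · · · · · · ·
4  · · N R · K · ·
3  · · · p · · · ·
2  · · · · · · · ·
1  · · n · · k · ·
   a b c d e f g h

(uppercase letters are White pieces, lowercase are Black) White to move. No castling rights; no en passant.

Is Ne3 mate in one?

no

After Ne3: black king on f1; in check: yes, from the white knight on e3.
Black has 4 legal replies: Kf2, Ke2, Kg1, Ke1.
In check but a legal move exists → not checkmate.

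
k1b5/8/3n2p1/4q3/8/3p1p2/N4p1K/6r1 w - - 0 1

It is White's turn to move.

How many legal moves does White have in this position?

0

White to move; king on h2.
In check: yes, from the black queen on e5.
Legal moves: none.
Count: 0.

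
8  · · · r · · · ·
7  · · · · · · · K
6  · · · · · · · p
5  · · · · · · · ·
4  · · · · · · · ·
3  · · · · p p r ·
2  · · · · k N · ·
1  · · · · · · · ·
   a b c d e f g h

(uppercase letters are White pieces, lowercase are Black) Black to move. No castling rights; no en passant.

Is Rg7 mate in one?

After Rg7: white king on h7; in check: yes, from the black rook on g7.
White has 2 legal replies: Kxg7, Kxh6.
In check but a legal move exists → not checkmate.

no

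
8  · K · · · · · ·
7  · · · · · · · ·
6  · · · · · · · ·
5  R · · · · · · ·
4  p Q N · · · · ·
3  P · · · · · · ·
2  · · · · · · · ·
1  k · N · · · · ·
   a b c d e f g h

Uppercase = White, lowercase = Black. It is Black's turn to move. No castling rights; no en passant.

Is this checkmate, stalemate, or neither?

stalemate

Black to move; black king on a1.
In check: no.
King squares — b1: attacked by Qb4; a2: attacked by Nc1; b2: attacked by Qb4.
Legal moves for Black: none.
Not in check and no legal moves → stalemate.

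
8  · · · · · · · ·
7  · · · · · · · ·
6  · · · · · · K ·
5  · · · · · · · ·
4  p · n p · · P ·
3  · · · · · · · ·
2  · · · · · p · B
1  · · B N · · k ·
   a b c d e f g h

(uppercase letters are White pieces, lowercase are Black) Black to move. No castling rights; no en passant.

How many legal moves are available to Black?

Black to move; king on g1.
In check: yes, from the white bishop on h2.
Legal moves: Kxh2, Kg2, Kh1, Kf1.
Count: 4.

4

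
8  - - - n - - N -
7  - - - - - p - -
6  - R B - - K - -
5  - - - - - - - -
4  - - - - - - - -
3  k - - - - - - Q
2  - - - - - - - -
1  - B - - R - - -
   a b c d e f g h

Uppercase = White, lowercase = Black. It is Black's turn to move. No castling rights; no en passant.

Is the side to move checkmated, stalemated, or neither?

Black to move; black king on a3.
In check: yes, from the white queen on h3.
King squares — a2: attacked by Bb1; b2: attacked by Rb6; b3: attacked by Qh3; a4: attacked by Bc6; b4: attacked by Rb6.
Legal moves for Black: none.
In check with no legal moves → checkmate.

checkmate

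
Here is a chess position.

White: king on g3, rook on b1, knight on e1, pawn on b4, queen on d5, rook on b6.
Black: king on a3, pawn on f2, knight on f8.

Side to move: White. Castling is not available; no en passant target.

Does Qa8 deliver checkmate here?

yes

After Qa8: black king on a3; in check: yes, from the white queen on a8.
King squares — a2: attacked by Qa8; b2: attacked by Rb1; b3: attacked by Rb1; a4: attacked by Qa8; b4: attacked by Rb1.
Black has no legal moves → checkmate.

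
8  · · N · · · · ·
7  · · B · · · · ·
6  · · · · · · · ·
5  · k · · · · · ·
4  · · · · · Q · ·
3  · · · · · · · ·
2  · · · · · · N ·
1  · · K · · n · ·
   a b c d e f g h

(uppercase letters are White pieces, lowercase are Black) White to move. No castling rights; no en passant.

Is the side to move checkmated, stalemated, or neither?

neither

White to move; white king on c1.
In check: no.
Legal moves for White include: Ne7, Na7+, Nd6+, Nb6, Bd8, Bb8, Bd6, Bb6, Be5, Ba5, Qf8, Qf7, Qh6, Qf6, Qd6, Qg5+, Qf5+, Qe5+, ... (list truncated; more exist).
White has legal moves and is not in check → neither.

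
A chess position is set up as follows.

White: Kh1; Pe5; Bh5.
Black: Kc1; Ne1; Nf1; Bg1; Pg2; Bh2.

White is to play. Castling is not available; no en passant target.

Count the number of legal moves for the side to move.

White to move; king on h1.
In check: yes, from the black pawn on g2.
Legal moves: none.
Count: 0.

0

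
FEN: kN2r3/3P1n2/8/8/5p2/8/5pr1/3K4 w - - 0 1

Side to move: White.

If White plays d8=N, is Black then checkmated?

no

After d8=N: black king on a8; in check: no.
Black is not in check, so this cannot be checkmate.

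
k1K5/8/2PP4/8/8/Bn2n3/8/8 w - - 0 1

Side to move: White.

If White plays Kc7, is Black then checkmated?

no

After Kc7: black king on a8; in check: no.
Black is not in check, so this cannot be checkmate.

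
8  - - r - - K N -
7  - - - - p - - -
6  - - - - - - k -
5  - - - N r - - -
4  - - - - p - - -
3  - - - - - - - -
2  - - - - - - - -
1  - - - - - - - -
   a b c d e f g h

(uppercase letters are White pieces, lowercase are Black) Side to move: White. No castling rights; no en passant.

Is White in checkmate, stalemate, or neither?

White to move; white king on f8.
In check: yes, from the black rook on c8.
King squares — e7: attacked by Re5; f7: attacked by Kg6; g7: attacked by Kg6; e8: attacked by Rc8; g8: own knight.
Legal moves for White: none.
In check with no legal moves → checkmate.

checkmate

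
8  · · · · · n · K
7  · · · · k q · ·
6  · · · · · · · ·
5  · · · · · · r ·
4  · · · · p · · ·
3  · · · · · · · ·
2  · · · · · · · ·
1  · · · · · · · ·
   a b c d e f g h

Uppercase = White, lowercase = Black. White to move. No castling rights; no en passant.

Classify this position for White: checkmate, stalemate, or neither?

White to move; white king on h8.
In check: no.
King squares — g7: attacked by Rg5; h7: attacked by Qf7; g8: attacked by Rg5.
Legal moves for White: none.
Not in check and no legal moves → stalemate.

stalemate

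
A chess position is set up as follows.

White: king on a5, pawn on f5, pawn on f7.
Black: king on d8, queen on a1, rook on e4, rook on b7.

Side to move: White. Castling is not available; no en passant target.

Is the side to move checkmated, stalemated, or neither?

White to move; white king on a5.
In check: yes, from the black queen on a1.
King squares — a4: attacked by Qa1; b4: attacked by Re4; b5: attacked by Rb7; a6: attacked by Qa1; b6: attacked by Rb7.
Legal moves for White: none.
In check with no legal moves → checkmate.

checkmate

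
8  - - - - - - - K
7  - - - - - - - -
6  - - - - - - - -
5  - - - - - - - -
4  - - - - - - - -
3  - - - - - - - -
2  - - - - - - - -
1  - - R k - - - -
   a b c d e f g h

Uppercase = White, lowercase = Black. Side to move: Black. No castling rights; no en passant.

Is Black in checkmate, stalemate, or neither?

Black to move; black king on d1.
In check: yes, from the white rook on c1.
Legal moves for Black: Ke2, Kd2, Kxc1.
Black is in check but has 3 legal moves → neither.

neither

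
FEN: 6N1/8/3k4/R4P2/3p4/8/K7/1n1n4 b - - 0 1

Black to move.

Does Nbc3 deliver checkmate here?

no

After Nbc3: white king on a2; in check: yes, from the black knight on c3.
White has 3 legal replies: Kb3, Ka3, Ka1.
In check but a legal move exists → not checkmate.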